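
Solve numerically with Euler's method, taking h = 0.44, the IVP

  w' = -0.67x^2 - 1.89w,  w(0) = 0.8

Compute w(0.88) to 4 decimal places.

-0.0344

Euler: w_{n+1} = w_n + h·f(x_n, w_n).
x=0.000000, w=0.800000: f=-1.512000 → w ← 0.800000 + 0.44·(-1.512000) = 0.134720
x=0.440000, w=0.134720: f=-0.384333 → w ← 0.134720 + 0.44·(-0.384333) = -0.034386
w(0.88) ≈ -0.0344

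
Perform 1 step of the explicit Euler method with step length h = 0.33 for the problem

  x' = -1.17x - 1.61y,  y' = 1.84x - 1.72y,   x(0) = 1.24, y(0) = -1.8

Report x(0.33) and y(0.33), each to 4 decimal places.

1.7176, -0.0254

Euler on (x,y): x_{n+1} = x_n + h·x', y_{n+1} = y_n + h·y'.
0.000000: (1.240000, -1.800000); f=(1.447200, 5.377600) → (1.717576, -0.025392)
(x(0.33), y(0.33)) ≈ (1.7176, -0.0254)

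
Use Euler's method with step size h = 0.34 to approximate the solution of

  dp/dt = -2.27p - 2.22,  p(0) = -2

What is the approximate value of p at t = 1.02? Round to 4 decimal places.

-0.9901

Euler: p_{n+1} = p_n + h·f(t_n, p_n).
t=0.000000, p=-2.000000: f=2.320000 → p ← -2.000000 + 0.34·2.320000 = -1.211200
t=0.340000, p=-1.211200: f=0.529424 → p ← -1.211200 + 0.34·0.529424 = -1.031196
t=0.680000, p=-1.031196: f=0.120815 → p ← -1.031196 + 0.34·0.120815 = -0.990119
p(1.02) ≈ -0.9901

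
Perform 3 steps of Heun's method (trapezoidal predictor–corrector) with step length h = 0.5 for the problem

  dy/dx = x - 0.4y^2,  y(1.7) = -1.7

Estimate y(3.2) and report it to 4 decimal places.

Heun: k1 = f(x_n, y_n); k2 = f(x_n + h, y_n + h·k1); y_{n+1} = y_n + (h/2)·(k1 + k2).
x=1.700000, y=-1.700000:
  k1 = f(1.700000, -1.700000) = 0.544000
  k2 = f(2.200000, -1.428000) = 1.384326
  y ← -1.700000 + (0.5/2)·(0.544000 + 1.384326) = -1.217918
x=2.200000, y=-1.217918:
  k1 = f(2.200000, -1.217918) = 1.606670
  k2 = f(2.700000, -0.414583) = 2.631248
  y ← -1.217918 + (0.5/2)·(1.606670 + 2.631248) = -0.158439
x=2.700000, y=-0.158439:
  k1 = f(2.700000, -0.158439) = 2.689959
  k2 = f(3.200000, 1.186541) = 2.636849
  y ← -0.158439 + (0.5/2)·(2.689959 + 2.636849) = 1.173263
y(3.2) ≈ 1.1733

1.1733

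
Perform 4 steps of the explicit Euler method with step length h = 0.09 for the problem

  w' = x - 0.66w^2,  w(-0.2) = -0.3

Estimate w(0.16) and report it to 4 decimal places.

Euler: w_{n+1} = w_n + h·f(x_n, w_n).
x=-0.200000, w=-0.300000: f=-0.259400 → w ← -0.300000 + 0.09·(-0.259400) = -0.323346
x=-0.110000, w=-0.323346: f=-0.179005 → w ← -0.323346 + 0.09·(-0.179005) = -0.339456
x=-0.020000, w=-0.339456: f=-0.096052 → w ← -0.339456 + 0.09·(-0.096052) = -0.348101
x=0.070000, w=-0.348101: f=-0.009975 → w ← -0.348101 + 0.09·(-0.009975) = -0.348999
w(0.16) ≈ -0.3490

-0.3490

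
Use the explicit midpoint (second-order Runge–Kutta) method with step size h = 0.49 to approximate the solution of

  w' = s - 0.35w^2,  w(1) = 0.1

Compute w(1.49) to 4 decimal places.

0.6897

Midpoint: k1 = f(s_n, w_n); k2 = f(s_n + h/2, w_n + (h/2)·k1); w_{n+1} = w_n + h·k2.
s=1.000000, w=0.100000:
  k1 = f(1.000000, 0.100000) = 0.996500
  k2 = f(1.245000, 0.344143) = 1.203548
  w ← 0.100000 + 0.49·1.203548 = 0.689739
w(1.49) ≈ 0.6897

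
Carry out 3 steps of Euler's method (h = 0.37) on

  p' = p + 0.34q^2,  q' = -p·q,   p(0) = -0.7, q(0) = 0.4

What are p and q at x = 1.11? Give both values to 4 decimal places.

-1.6605, 0.9935

Euler on (p,q): p_{n+1} = p_n + h·p', q_{n+1} = q_n + h·q'.
0.000000: (-0.700000, 0.400000); f=(-0.645600, 0.280000) → (-0.938872, 0.503600)
0.370000: (-0.938872, 0.503600); f=(-0.852644, 0.472816) → (-1.254350, 0.678542)
0.740000: (-1.254350, 0.678542); f=(-1.097808, 0.851129) → (-1.660539, 0.993460)
(p(1.11), q(1.11)) ≈ (-1.6605, 0.9935)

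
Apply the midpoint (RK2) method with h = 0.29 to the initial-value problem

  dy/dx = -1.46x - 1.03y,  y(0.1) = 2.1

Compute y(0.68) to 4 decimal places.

0.8939

Midpoint: k1 = f(x_n, y_n); k2 = f(x_n + h/2, y_n + (h/2)·k1); y_{n+1} = y_n + h·k2.
x=0.100000, y=2.100000:
  k1 = f(0.100000, 2.100000) = -2.309000
  k2 = f(0.245000, 1.765195) = -2.175851
  y ← 2.100000 + 0.29·(-2.175851) = 1.469003
x=0.390000, y=1.469003:
  k1 = f(0.390000, 1.469003) = -2.082473
  k2 = f(0.535000, 1.167045) = -1.983156
  y ← 1.469003 + 0.29·(-1.983156) = 0.893888
y(0.68) ≈ 0.8939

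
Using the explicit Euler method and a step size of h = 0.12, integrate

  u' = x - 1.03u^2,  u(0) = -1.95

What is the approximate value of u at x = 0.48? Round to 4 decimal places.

Euler: u_{n+1} = u_n + h·f(x_n, u_n).
x=0.000000, u=-1.950000: f=-3.916575 → u ← -1.950000 + 0.12·(-3.916575) = -2.419989
x=0.120000, u=-2.419989: f=-5.912037 → u ← -2.419989 + 0.12·(-5.912037) = -3.129433
x=0.240000, u=-3.129433: f=-9.847154 → u ← -3.129433 + 0.12·(-9.847154) = -4.311092
x=0.360000, u=-4.311092: f=-18.783080 → u ← -4.311092 + 0.12·(-18.783080) = -6.565062
u(0.48) ≈ -6.5651

-6.5651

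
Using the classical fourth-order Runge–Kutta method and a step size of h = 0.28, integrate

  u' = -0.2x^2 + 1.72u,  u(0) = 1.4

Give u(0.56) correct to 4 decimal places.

RK4: k1 = f(x_n, u_n); k2 = f(x_n + h/2, u_n + (h/2)·k1); k3 = f(x_n + h/2, u_n + (h/2)·k2); k4 = f(x_n + h, u_n + h·k3); u_{n+1} = u_n + (h/6)·(k1 + 2k2 + 2k3 + k4).
x=0.000000, u=1.400000:
  k1 = f(0.000000, 1.400000) = 2.408000
  k2 = f(0.140000, 1.737120) = 2.983926
  k3 = f(0.140000, 1.817750) = 3.122609
  k4 = f(0.280000, 2.274331) = 3.896169
  u ← 1.400000 + (0.28/6)·(k1 + 2k2 + 2k3 + k4) = 2.264138
x=0.280000, u=2.264138:
  k1 = f(0.280000, 2.264138) = 3.878637
  k2 = f(0.420000, 2.807147) = 4.793013
  k3 = f(0.420000, 2.935160) = 5.013195
  k4 = f(0.560000, 3.667832) = 6.245952
  u ← 2.264138 + (0.28/6)·(k1 + 2k2 + 2k3 + k4) = 3.651865
u(0.56) ≈ 3.6519

3.6519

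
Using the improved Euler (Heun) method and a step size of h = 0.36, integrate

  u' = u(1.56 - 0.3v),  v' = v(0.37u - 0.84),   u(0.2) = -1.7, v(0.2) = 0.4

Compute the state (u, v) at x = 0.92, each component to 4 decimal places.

Heun on (u,v): k1 = f(x_n, state_n); k2 = f(x_n + h, state_n + h·k1); state_{n+1} = state_n + (h/2)·(k1 + k2).
0.200000: (-1.700000, 0.400000)
  k1 = (-2.448000, -0.587600)
  predictor → (-2.581280, 0.188464)
  k2 = (-3.880853, -0.338307)
  → (-2.839194, 0.233337)
0.560000: (-2.839194, 0.233337)
  k1 = (-4.230396, -0.441124)
  predictor → (-4.362136, 0.074532)
  k2 = (-6.707396, -0.182902)
  → (-4.807996, 0.121012)
(u(0.92), v(0.92)) ≈ (-4.8080, 0.1210)

-4.8080, 0.1210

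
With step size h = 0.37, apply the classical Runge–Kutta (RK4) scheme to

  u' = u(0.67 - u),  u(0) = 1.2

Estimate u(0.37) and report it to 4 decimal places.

RK4: k1 = f(t_n, u_n); k2 = f(t_n + h/2, u_n + (h/2)·k1); k3 = f(t_n + h/2, u_n + (h/2)·k2); k4 = f(t_n + h, u_n + h·k3); u_{n+1} = u_n + (h/6)·(k1 + 2k2 + 2k3 + k4).
t=0.000000, u=1.200000:
  k1 = f(0.000000, 1.200000) = -0.636000
  k2 = f(0.185000, 1.082340) = -0.446292
  k3 = f(0.185000, 1.117436) = -0.499981
  k4 = f(0.370000, 1.015007) = -0.350185
  u ← 1.200000 + (0.37/6)·(k1 + 2k2 + 2k3 + k4) = 1.022478
u(0.37) ≈ 1.0225

1.0225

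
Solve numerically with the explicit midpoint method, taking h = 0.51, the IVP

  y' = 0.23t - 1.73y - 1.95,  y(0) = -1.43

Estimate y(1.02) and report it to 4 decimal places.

-1.1265

Midpoint: k1 = f(t_n, y_n); k2 = f(t_n + h/2, y_n + (h/2)·k1); y_{n+1} = y_n + h·k2.
t=0.000000, y=-1.430000:
  k1 = f(0.000000, -1.430000) = 0.523900
  k2 = f(0.255000, -1.296405) = 0.351432
  y ← -1.430000 + 0.51·0.351432 = -1.250770
t=0.510000, y=-1.250770:
  k1 = f(0.510000, -1.250770) = 0.331132
  k2 = f(0.765000, -1.166331) = 0.243703
  y ← -1.250770 + 0.51·0.243703 = -1.126481
y(1.02) ≈ -1.1265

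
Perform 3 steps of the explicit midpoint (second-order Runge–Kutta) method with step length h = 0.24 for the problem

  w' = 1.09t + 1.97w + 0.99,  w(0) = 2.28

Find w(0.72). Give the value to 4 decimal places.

11.0064

Midpoint: k1 = f(t_n, w_n); k2 = f(t_n + h/2, w_n + (h/2)·k1); w_{n+1} = w_n + h·k2.
t=0.000000, w=2.280000:
  k1 = f(0.000000, 2.280000) = 5.481600
  k2 = f(0.120000, 2.937792) = 6.908250
  w ← 2.280000 + 0.24·6.908250 = 3.937980
t=0.240000, w=3.937980:
  k1 = f(0.240000, 3.937980) = 9.009421
  k2 = f(0.360000, 5.019111) = 11.270048
  w ← 3.937980 + 0.24·11.270048 = 6.642792
t=0.480000, w=6.642792:
  k1 = f(0.480000, 6.642792) = 14.599499
  k2 = f(0.600000, 8.394731) = 18.181621
  w ← 6.642792 + 0.24·18.181621 = 11.006381
w(0.72) ≈ 11.0064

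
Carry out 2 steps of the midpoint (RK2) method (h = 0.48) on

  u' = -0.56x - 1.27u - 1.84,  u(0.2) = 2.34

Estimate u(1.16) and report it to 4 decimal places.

Midpoint: k1 = f(x_n, u_n); k2 = f(x_n + h/2, u_n + (h/2)·k1); u_{n+1} = u_n + h·k2.
x=0.200000, u=2.340000:
  k1 = f(0.200000, 2.340000) = -4.923800
  k2 = f(0.440000, 1.158288) = -3.557426
  u ← 2.340000 + 0.48·(-3.557426) = 0.632436
x=0.680000, u=0.632436:
  k1 = f(0.680000, 0.632436) = -3.023993
  k2 = f(0.920000, -0.093323) = -2.236680
  u ← 0.632436 + 0.48·(-2.236680) = -0.441171
u(1.16) ≈ -0.4412

-0.4412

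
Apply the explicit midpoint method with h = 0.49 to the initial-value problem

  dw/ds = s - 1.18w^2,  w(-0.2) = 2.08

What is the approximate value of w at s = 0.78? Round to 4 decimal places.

1.5060

Midpoint: k1 = f(s_n, w_n); k2 = f(s_n + h/2, w_n + (h/2)·k1); w_{n+1} = w_n + h·k2.
s=-0.200000, w=2.080000:
  k1 = f(-0.200000, 2.080000) = -5.305152
  k2 = f(0.045000, 0.780238) = -0.673350
  w ← 2.080000 + 0.49·(-0.673350) = 1.750059
s=0.290000, w=1.750059:
  k1 = f(0.290000, 1.750059) = -3.323992
  k2 = f(0.535000, 0.935681) = -0.498088
  w ← 1.750059 + 0.49·(-0.498088) = 1.505996
w(0.78) ≈ 1.5060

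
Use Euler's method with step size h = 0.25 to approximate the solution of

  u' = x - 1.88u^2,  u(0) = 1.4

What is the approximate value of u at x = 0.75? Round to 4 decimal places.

0.4702

Euler: u_{n+1} = u_n + h·f(x_n, u_n).
x=0.000000, u=1.400000: f=-3.684800 → u ← 1.400000 + 0.25·(-3.684800) = 0.478800
x=0.250000, u=0.478800: f=-0.180989 → u ← 0.478800 + 0.25·(-0.180989) = 0.433553
x=0.500000, u=0.433553: f=0.146620 → u ← 0.433553 + 0.25·0.146620 = 0.470208
u(0.75) ≈ 0.4702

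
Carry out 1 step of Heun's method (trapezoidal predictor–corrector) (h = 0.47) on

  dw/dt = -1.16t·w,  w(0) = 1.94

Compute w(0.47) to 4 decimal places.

1.6914

Heun: k1 = f(t_n, w_n); k2 = f(t_n + h, w_n + h·k1); w_{n+1} = w_n + (h/2)·(k1 + k2).
t=0.000000, w=1.940000:
  k1 = f(0.000000, 1.940000) = 0.000000
  k2 = f(0.470000, 1.940000) = -1.057688
  w ← 1.940000 + (0.47/2)·(0.000000 + (-1.057688)) = 1.691443
w(0.47) ≈ 1.6914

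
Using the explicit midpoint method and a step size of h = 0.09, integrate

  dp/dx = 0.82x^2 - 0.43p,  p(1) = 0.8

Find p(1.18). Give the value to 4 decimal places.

Midpoint: k1 = f(x_n, p_n); k2 = f(x_n + h/2, p_n + (h/2)·k1); p_{n+1} = p_n + h·k2.
x=1.000000, p=0.800000:
  k1 = f(1.000000, 0.800000) = 0.476000
  k2 = f(1.045000, 0.821420) = 0.542250
  p ← 0.800000 + 0.09·0.542250 = 0.848802
x=1.090000, p=0.848802:
  k1 = f(1.090000, 0.848802) = 0.609257
  k2 = f(1.135000, 0.876219) = 0.679570
  p ← 0.848802 + 0.09·0.679570 = 0.909964
p(1.18) ≈ 0.9100

0.9100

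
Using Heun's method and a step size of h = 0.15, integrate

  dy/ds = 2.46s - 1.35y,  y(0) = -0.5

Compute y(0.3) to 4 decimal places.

-0.2345

Heun: k1 = f(s_n, y_n); k2 = f(s_n + h, y_n + h·k1); y_{n+1} = y_n + (h/2)·(k1 + k2).
s=0.000000, y=-0.500000:
  k1 = f(0.000000, -0.500000) = 0.675000
  k2 = f(0.150000, -0.398750) = 0.907312
  y ← -0.500000 + (0.15/2)·(0.675000 + 0.907312) = -0.381327
s=0.150000, y=-0.381327:
  k1 = f(0.150000, -0.381327) = 0.883791
  k2 = f(0.300000, -0.248758) = 1.073823
  y ← -0.381327 + (0.15/2)·(0.883791 + 1.073823) = -0.234506
y(0.3) ≈ -0.2345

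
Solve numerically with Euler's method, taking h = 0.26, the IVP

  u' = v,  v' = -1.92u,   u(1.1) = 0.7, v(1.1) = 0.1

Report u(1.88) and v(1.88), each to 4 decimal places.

Euler on (u,v): u_{n+1} = u_n + h·u', v_{n+1} = v_n + h·v'.
1.100000: (0.700000, 0.100000); f=(0.100000, -1.344000) → (0.726000, -0.249440)
1.360000: (0.726000, -0.249440); f=(-0.249440, -1.393920) → (0.661146, -0.611859)
1.620000: (0.661146, -0.611859); f=(-0.611859, -1.269400) → (0.502062, -0.941903)
(u(1.88), v(1.88)) ≈ (0.5021, -0.9419)

0.5021, -0.9419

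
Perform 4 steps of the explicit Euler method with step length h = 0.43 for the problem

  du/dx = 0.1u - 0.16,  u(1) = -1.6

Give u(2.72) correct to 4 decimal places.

Euler: u_{n+1} = u_n + h·f(x_n, u_n).
x=1.000000, u=-1.600000: f=-0.320000 → u ← -1.600000 + 0.43·(-0.320000) = -1.737600
x=1.430000, u=-1.737600: f=-0.333760 → u ← -1.737600 + 0.43·(-0.333760) = -1.881117
x=1.860000, u=-1.881117: f=-0.348112 → u ← -1.881117 + 0.43·(-0.348112) = -2.030805
x=2.290000, u=-2.030805: f=-0.363080 → u ← -2.030805 + 0.43·(-0.363080) = -2.186929
u(2.72) ≈ -2.1869

-2.1869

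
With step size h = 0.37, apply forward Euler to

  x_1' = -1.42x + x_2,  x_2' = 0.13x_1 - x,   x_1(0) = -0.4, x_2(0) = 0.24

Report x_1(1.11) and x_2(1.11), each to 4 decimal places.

-0.7872, -0.2253

Euler on (x_1,x_2): x_1_{n+1} = x_1_n + h·x_1', x_2_{n+1} = x_2_n + h·x_2'.
0.000000: (-0.400000, 0.240000); f=(0.240000, -0.052000) → (-0.311200, 0.220760)
0.370000: (-0.311200, 0.220760); f=(-0.304640, -0.410456) → (-0.423917, 0.068891)
0.740000: (-0.423917, 0.068891); f=(-0.981909, -0.795109) → (-0.787223, -0.225299)
(x_1(1.11), x_2(1.11)) ≈ (-0.7872, -0.2253)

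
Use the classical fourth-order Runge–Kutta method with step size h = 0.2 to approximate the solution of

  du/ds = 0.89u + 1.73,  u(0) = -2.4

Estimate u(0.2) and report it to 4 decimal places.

RK4: k1 = f(s_n, u_n); k2 = f(s_n + h/2, u_n + (h/2)·k1); k3 = f(s_n + h/2, u_n + (h/2)·k2); k4 = f(s_n + h, u_n + h·k3); u_{n+1} = u_n + (h/6)·(k1 + 2k2 + 2k3 + k4).
s=0.000000, u=-2.400000:
  k1 = f(0.000000, -2.400000) = -0.406000
  k2 = f(0.100000, -2.440600) = -0.442134
  k3 = f(0.100000, -2.444213) = -0.445350
  k4 = f(0.200000, -2.489070) = -0.485272
  u ← -2.400000 + (0.2/6)·(k1 + 2k2 + 2k3 + k4) = -2.488875
u(0.2) ≈ -2.4889

-2.4889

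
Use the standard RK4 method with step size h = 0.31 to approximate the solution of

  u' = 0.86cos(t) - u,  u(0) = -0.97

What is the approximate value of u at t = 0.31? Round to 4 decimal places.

RK4: k1 = f(t_n, u_n); k2 = f(t_n + h/2, u_n + (h/2)·k1); k3 = f(t_n + h/2, u_n + (h/2)·k2); k4 = f(t_n + h, u_n + h·k3); u_{n+1} = u_n + (h/6)·(k1 + 2k2 + 2k3 + k4).
t=0.000000, u=-0.970000:
  k1 = f(0.000000, -0.970000) = 1.830000
  k2 = f(0.155000, -0.686350) = 1.536040
  k3 = f(0.155000, -0.731914) = 1.581604
  k4 = f(0.310000, -0.479703) = 1.298710
  u ← -0.970000 + (0.31/6)·(k1 + 2k2 + 2k3 + k4) = -0.486193
u(0.31) ≈ -0.4862

-0.4862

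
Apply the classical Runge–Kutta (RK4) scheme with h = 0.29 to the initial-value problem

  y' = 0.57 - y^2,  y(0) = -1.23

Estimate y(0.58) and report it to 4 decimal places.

RK4: k1 = f(t_n, y_n); k2 = f(t_n + h/2, y_n + (h/2)·k1); k3 = f(t_n + h/2, y_n + (h/2)·k2); k4 = f(t_n + h, y_n + h·k3); y_{n+1} = y_n + (h/6)·(k1 + 2k2 + 2k3 + k4).
t=0.000000, y=-1.230000:
  k1 = f(0.000000, -1.230000) = -0.942900
  k2 = f(0.145000, -1.366721) = -1.297925
  k3 = f(0.145000, -1.418199) = -1.441289
  k4 = f(0.290000, -1.647974) = -2.145817
  y ← -1.230000 + (0.29/6)·(k1 + 2k2 + 2k3 + k4) = -1.644079
t=0.290000, y=-1.644079:
  k1 = f(0.290000, -1.644079) = -2.132995
  k2 = f(0.435000, -1.953363) = -3.245627
  k3 = f(0.435000, -2.114695) = -3.901933
  k4 = f(0.580000, -2.775639) = -7.134173
  y ← -1.644079 + (0.29/6)·(k1 + 2k2 + 2k3 + k4) = -2.782923
y(0.58) ≈ -2.7829

-2.7829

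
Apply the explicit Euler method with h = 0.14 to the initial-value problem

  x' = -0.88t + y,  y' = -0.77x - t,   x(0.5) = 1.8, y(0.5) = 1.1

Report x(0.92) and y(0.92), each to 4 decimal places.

1.9104, 0.2250

Euler on (x,y): x_{n+1} = x_n + h·x', y_{n+1} = y_n + h·y'.
0.500000: (1.800000, 1.100000); f=(0.660000, -1.886000) → (1.892400, 0.835960)
0.640000: (1.892400, 0.835960); f=(0.272760, -2.097148) → (1.930586, 0.542359)
0.780000: (1.930586, 0.542359); f=(-0.144041, -2.266552) → (1.910421, 0.225042)
(x(0.92), y(0.92)) ≈ (1.9104, 0.2250)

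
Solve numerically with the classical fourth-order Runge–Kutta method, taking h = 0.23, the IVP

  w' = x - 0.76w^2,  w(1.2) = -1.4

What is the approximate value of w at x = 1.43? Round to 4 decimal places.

RK4: k1 = f(x_n, w_n); k2 = f(x_n + h/2, w_n + (h/2)·k1); k3 = f(x_n + h/2, w_n + (h/2)·k2); k4 = f(x_n + h, w_n + h·k3); w_{n+1} = w_n + (h/6)·(k1 + 2k2 + 2k3 + k4).
x=1.200000, w=-1.400000:
  k1 = f(1.200000, -1.400000) = -0.289600
  k2 = f(1.315000, -1.433304) = -0.246314
  k3 = f(1.315000, -1.428326) = -0.235488
  k4 = f(1.430000, -1.454162) = -0.177087
  w ← -1.400000 + (0.23/6)·(k1 + 2k2 + 2k3 + k4) = -1.454828
w(1.43) ≈ -1.4548

-1.4548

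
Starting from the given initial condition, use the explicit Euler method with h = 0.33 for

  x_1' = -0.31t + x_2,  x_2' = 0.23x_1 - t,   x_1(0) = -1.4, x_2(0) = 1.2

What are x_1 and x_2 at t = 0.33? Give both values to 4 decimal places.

-1.0040, 1.0937

Euler on (x_1,x_2): x_1_{n+1} = x_1_n + h·x_1', x_2_{n+1} = x_2_n + h·x_2'.
0.000000: (-1.400000, 1.200000); f=(1.200000, -0.322000) → (-1.004000, 1.093740)
(x_1(0.33), x_2(0.33)) ≈ (-1.0040, 1.0937)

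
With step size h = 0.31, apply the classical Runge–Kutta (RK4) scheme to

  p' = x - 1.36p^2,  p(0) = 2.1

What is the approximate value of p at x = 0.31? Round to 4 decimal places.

1.1351

RK4: k1 = f(x_n, p_n); k2 = f(x_n + h/2, p_n + (h/2)·k1); k3 = f(x_n + h/2, p_n + (h/2)·k2); k4 = f(x_n + h, p_n + h·k3); p_{n+1} = p_n + (h/6)·(k1 + 2k2 + 2k3 + k4).
x=0.000000, p=2.100000:
  k1 = f(0.000000, 2.100000) = -5.997600
  k2 = f(0.155000, 1.170372) = -1.707888
  k3 = f(0.155000, 1.835277) = -4.425810
  k4 = f(0.310000, 0.727999) = -0.410776
  p ← 2.100000 + (0.31/6)·(k1 + 2k2 + 2k3 + k4) = 1.135085
p(0.31) ≈ 1.1351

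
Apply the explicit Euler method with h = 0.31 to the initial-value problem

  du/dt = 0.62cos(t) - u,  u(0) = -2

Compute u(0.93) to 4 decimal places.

-0.2828

Euler: u_{n+1} = u_n + h·f(t_n, u_n).
t=0.000000, u=-2.000000: f=2.620000 → u ← -2.000000 + 0.31·2.620000 = -1.187800
t=0.310000, u=-1.187800: f=1.778247 → u ← -1.187800 + 0.31·1.778247 = -0.636543
t=0.620000, u=-0.636543: f=1.141148 → u ← -0.636543 + 0.31·1.141148 = -0.282788
u(0.93) ≈ -0.2828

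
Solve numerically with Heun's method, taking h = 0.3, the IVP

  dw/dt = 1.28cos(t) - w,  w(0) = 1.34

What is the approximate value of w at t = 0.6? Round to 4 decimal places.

Heun: k1 = f(t_n, w_n); k2 = f(t_n + h, w_n + h·k1); w_{n+1} = w_n + (h/2)·(k1 + k2).
t=0.000000, w=1.340000:
  k1 = f(0.000000, 1.340000) = -0.060000
  k2 = f(0.300000, 1.322000) = -0.099169
  w ← 1.340000 + (0.3/2)·(-0.060000 + (-0.099169)) = 1.316125
t=0.300000, w=1.316125:
  k1 = f(0.300000, 1.316125) = -0.093294
  k2 = f(0.600000, 1.288136) = -0.231707
  w ← 1.316125 + (0.3/2)·(-0.093294 + (-0.231707)) = 1.267374
w(0.6) ≈ 1.2674

1.2674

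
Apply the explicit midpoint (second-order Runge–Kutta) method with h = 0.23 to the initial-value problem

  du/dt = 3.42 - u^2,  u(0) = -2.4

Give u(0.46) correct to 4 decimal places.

Midpoint: k1 = f(t_n, u_n); k2 = f(t_n + h/2, u_n + (h/2)·k1); u_{n+1} = u_n + h·k2.
t=0.000000, u=-2.400000:
  k1 = f(0.000000, -2.400000) = -2.340000
  k2 = f(0.115000, -2.669100) = -3.704095
  u ← -2.400000 + 0.23·(-3.704095) = -3.251942
t=0.230000, u=-3.251942:
  k1 = f(0.230000, -3.251942) = -7.155126
  k2 = f(0.345000, -4.074781) = -13.183842
  u ← -3.251942 + 0.23·(-13.183842) = -6.284226
u(0.46) ≈ -6.2842

-6.2842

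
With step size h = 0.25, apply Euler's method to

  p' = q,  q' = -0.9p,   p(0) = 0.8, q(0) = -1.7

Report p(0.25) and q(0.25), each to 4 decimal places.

Euler on (p,q): p_{n+1} = p_n + h·p', q_{n+1} = q_n + h·q'.
0.000000: (0.800000, -1.700000); f=(-1.700000, -0.720000) → (0.375000, -1.880000)
(p(0.25), q(0.25)) ≈ (0.3750, -1.8800)

0.3750, -1.8800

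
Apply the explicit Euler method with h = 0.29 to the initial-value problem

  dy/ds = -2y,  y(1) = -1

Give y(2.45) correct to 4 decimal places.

-0.0131

Euler: y_{n+1} = y_n + h·f(s_n, y_n).
s=1.000000, y=-1.000000: f=2.000000 → y ← -1.000000 + 0.29·2.000000 = -0.420000
s=1.290000, y=-0.420000: f=0.840000 → y ← -0.420000 + 0.29·0.840000 = -0.176400
s=1.580000, y=-0.176400: f=0.352800 → y ← -0.176400 + 0.29·0.352800 = -0.074088
s=1.870000, y=-0.074088: f=0.148176 → y ← -0.074088 + 0.29·0.148176 = -0.031117
s=2.160000, y=-0.031117: f=0.062234 → y ← -0.031117 + 0.29·0.062234 = -0.013069
y(2.45) ≈ -0.0131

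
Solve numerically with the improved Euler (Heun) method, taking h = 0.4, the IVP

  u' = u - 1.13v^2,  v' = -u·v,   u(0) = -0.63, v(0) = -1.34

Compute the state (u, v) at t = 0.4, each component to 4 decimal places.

Heun on (u,v): k1 = f(t_n, state_n); k2 = f(t_n + h, state_n + h·k1); state_{n+1} = state_n + (h/2)·(k1 + k2).
0.000000: (-0.630000, -1.340000)
  k1 = (-2.659028, -0.844200)
  predictor → (-1.693611, -1.677680)
  k2 = (-4.874121, -2.841338)
  → (-2.136630, -2.077108)
(u(0.4), v(0.4)) ≈ (-2.1366, -2.0771)

-2.1366, -2.0771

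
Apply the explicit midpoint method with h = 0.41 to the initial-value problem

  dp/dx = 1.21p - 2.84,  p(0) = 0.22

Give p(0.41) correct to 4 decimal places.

-1.0970

Midpoint: k1 = f(x_n, p_n); k2 = f(x_n + h/2, p_n + (h/2)·k1); p_{n+1} = p_n + h·k2.
x=0.000000, p=0.220000:
  k1 = f(0.000000, 0.220000) = -2.573800
  k2 = f(0.205000, -0.307629) = -3.212231
  p ← 0.220000 + 0.41·(-3.212231) = -1.097015
p(0.41) ≈ -1.0970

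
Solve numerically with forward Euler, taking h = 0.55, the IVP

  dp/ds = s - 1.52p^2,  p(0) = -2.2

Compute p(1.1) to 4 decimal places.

Euler: p_{n+1} = p_n + h·f(s_n, p_n).
s=0.000000, p=-2.200000: f=-7.356800 → p ← -2.200000 + 0.55·(-7.356800) = -6.246240
s=0.550000, p=-6.246240: f=-58.753581 → p ← -6.246240 + 0.55·(-58.753581) = -38.560710
p(1.1) ≈ -38.5607

-38.5607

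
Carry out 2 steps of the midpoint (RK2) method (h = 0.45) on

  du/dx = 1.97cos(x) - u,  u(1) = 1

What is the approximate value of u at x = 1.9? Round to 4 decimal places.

0.4334

Midpoint: k1 = f(x_n, u_n); k2 = f(x_n + h/2, u_n + (h/2)·k1); u_{n+1} = u_n + h·k2.
x=1.000000, u=1.000000:
  k1 = f(1.000000, 1.000000) = 0.064396
  k2 = f(1.225000, 1.014489) = -0.346765
  u ← 1.000000 + 0.45·(-0.346765) = 0.843956
x=1.450000, u=0.843956:
  k1 = f(1.450000, 0.843956) = -0.606565
  k2 = f(1.675000, 0.707478) = -0.912388
  u ← 0.843956 + 0.45·(-0.912388) = 0.433381
u(1.9) ≈ 0.4334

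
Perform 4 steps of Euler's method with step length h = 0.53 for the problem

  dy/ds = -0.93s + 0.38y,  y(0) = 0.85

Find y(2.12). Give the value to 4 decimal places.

-0.0177

Euler: y_{n+1} = y_n + h·f(s_n, y_n).
s=0.000000, y=0.850000: f=0.323000 → y ← 0.850000 + 0.53·0.323000 = 1.021190
s=0.530000, y=1.021190: f=-0.104848 → y ← 1.021190 + 0.53·(-0.104848) = 0.965621
s=1.060000, y=0.965621: f=-0.618864 → y ← 0.965621 + 0.53·(-0.618864) = 0.637623
s=1.590000, y=0.637623: f=-1.236403 → y ← 0.637623 + 0.53·(-1.236403) = -0.017671
y(2.12) ≈ -0.0177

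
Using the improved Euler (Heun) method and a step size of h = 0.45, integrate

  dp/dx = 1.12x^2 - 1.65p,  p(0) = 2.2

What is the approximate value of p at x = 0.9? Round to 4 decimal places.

0.8698

Heun: k1 = f(x_n, p_n); k2 = f(x_n + h, p_n + h·k1); p_{n+1} = p_n + (h/2)·(k1 + k2).
x=0.000000, p=2.200000:
  k1 = f(0.000000, 2.200000) = -3.630000
  k2 = f(0.450000, 0.566500) = -0.707925
  p ← 2.200000 + (0.45/2)·(-3.630000 + (-0.707925)) = 1.223967
x=0.450000, p=1.223967:
  k1 = f(0.450000, 1.223967) = -1.792745
  k2 = f(0.900000, 0.417231) = 0.218768
  p ← 1.223967 + (0.45/2)·(-1.792745 + 0.218768) = 0.869822
p(0.9) ≈ 0.8698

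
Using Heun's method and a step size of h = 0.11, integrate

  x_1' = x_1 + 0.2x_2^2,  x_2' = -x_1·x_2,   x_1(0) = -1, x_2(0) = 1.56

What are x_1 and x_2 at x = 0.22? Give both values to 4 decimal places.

Heun on (x_1,x_2): k1 = f(x_n, state_n); k2 = f(x_n + h, state_n + h·k1); state_{n+1} = state_n + (h/2)·(k1 + k2).
0.000000: (-1.000000, 1.560000)
  k1 = (-0.513280, 1.560000)
  predictor → (-1.056461, 1.731600)
  k2 = (-0.456773, 1.829368)
  → (-1.053353, 1.746415)
0.110000: (-1.053353, 1.746415)
  k1 = (-0.443360, 1.839592)
  predictor → (-1.102122, 1.948770)
  k2 = (-0.342581, 2.147784)
  → (-1.096580, 1.965721)
(x_1(0.22), x_2(0.22)) ≈ (-1.0966, 1.9657)

-1.0966, 1.9657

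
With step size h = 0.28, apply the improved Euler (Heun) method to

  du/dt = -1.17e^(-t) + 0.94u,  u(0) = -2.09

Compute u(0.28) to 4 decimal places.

Heun: k1 = f(t_n, u_n); k2 = f(t_n + h, u_n + h·k1); u_{n+1} = u_n + (h/2)·(k1 + k2).
t=0.000000, u=-2.090000:
  k1 = f(0.000000, -2.090000) = -3.134600
  k2 = f(0.280000, -2.967688) = -3.673894
  u ← -2.090000 + (0.28/2)·(-3.134600 + (-3.673894)) = -3.043189
u(0.28) ≈ -3.0432

-3.0432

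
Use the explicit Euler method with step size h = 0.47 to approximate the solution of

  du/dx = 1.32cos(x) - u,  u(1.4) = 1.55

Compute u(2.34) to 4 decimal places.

Euler: u_{n+1} = u_n + h·f(x_n, u_n).
x=1.400000, u=1.550000: f=-1.325643 → u ← 1.550000 + 0.47·(-1.325643) = 0.926948
x=1.870000, u=0.926948: f=-1.316030 → u ← 0.926948 + 0.47·(-1.316030) = 0.308414
u(2.34) ≈ 0.3084

0.3084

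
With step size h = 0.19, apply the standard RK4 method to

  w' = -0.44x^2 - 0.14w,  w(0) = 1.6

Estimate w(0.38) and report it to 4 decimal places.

1.5092

RK4: k1 = f(x_n, w_n); k2 = f(x_n + h/2, w_n + (h/2)·k1); k3 = f(x_n + h/2, w_n + (h/2)·k2); k4 = f(x_n + h, w_n + h·k3); w_{n+1} = w_n + (h/6)·(k1 + 2k2 + 2k3 + k4).
x=0.000000, w=1.600000:
  k1 = f(0.000000, 1.600000) = -0.224000
  k2 = f(0.095000, 1.578720) = -0.224992
  k3 = f(0.095000, 1.578626) = -0.224979
  k4 = f(0.190000, 1.557254) = -0.233900
  w ← 1.600000 + (0.19/6)·(k1 + 2k2 + 2k3 + k4) = 1.557002
x=0.190000, w=1.557002:
  k1 = f(0.190000, 1.557002) = -0.233864
  k2 = f(0.285000, 1.534785) = -0.250609
  k3 = f(0.285000, 1.533194) = -0.250386
  k4 = f(0.380000, 1.509428) = -0.274856
  w ← 1.557002 + (0.19/6)·(k1 + 2k2 + 2k3 + k4) = 1.509163
w(0.38) ≈ 1.5092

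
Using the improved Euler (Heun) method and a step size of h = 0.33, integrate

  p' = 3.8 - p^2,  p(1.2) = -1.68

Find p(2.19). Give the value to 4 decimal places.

0.8647

Heun: k1 = f(x_n, p_n); k2 = f(x_n + h, p_n + h·k1); p_{n+1} = p_n + (h/2)·(k1 + k2).
x=1.200000, p=-1.680000:
  k1 = f(1.200000, -1.680000) = 0.977600
  k2 = f(1.530000, -1.357392) = 1.957487
  p ← -1.680000 + (0.33/2)·(0.977600 + 1.957487) = -1.195711
x=1.530000, p=-1.195711:
  k1 = f(1.530000, -1.195711) = 2.370276
  k2 = f(1.860000, -0.413520) = 3.629002
  p ← -1.195711 + (0.33/2)·(2.370276 + 3.629002) = -0.205830
x=1.860000, p=-0.205830:
  k1 = f(1.860000, -0.205830) = 3.757634
  k2 = f(2.190000, 1.034189) = 2.730452
  p ← -0.205830 + (0.33/2)·(3.757634 + 2.730452) = 0.864704
p(2.19) ≈ 0.8647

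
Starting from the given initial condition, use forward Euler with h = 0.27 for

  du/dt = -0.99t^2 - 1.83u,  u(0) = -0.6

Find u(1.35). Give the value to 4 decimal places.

Euler: u_{n+1} = u_n + h·f(t_n, u_n).
t=0.000000, u=-0.600000: f=1.098000 → u ← -0.600000 + 0.27·1.098000 = -0.303540
t=0.270000, u=-0.303540: f=0.483307 → u ← -0.303540 + 0.27·0.483307 = -0.173047
t=0.540000, u=-0.173047: f=0.027992 → u ← -0.173047 + 0.27·0.027992 = -0.165489
t=0.810000, u=-0.165489: f=-0.346694 → u ← -0.165489 + 0.27·(-0.346694) = -0.259097
t=1.080000, u=-0.259097: f=-0.680589 → u ← -0.259097 + 0.27·(-0.680589) = -0.442856
u(1.35) ≈ -0.4429

-0.4429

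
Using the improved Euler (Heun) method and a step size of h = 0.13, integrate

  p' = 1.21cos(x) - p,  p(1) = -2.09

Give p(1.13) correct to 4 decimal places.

-1.7654

Heun: k1 = f(x_n, p_n); k2 = f(x_n + h, p_n + h·k1); p_{n+1} = p_n + (h/2)·(k1 + k2).
x=1.000000, p=-2.090000:
  k1 = f(1.000000, -2.090000) = 2.743766
  k2 = f(1.130000, -1.733310) = 2.249569
  p ← -2.090000 + (0.13/2)·(2.743766 + 2.249569) = -1.765433
p(1.13) ≈ -1.7654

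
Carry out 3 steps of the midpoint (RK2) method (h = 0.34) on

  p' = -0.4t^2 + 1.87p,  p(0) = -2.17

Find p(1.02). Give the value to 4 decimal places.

Midpoint: k1 = f(t_n, p_n); k2 = f(t_n + h/2, p_n + (h/2)·k1); p_{n+1} = p_n + h·k2.
t=0.000000, p=-2.170000:
  k1 = f(0.000000, -2.170000) = -4.057900
  k2 = f(0.170000, -2.859843) = -5.359466
  p ← -2.170000 + 0.34·(-5.359466) = -3.992219
t=0.340000, p=-3.992219:
  k1 = f(0.340000, -3.992219) = -7.511689
  k2 = f(0.510000, -5.269206) = -9.957455
  p ← -3.992219 + 0.34·(-9.957455) = -7.377753
t=0.680000, p=-7.377753:
  k1 = f(0.680000, -7.377753) = -13.981358
  k2 = f(0.850000, -9.754584) = -18.530072
  p ← -7.377753 + 0.34·(-18.530072) = -13.677978
p(1.02) ≈ -13.6780

-13.6780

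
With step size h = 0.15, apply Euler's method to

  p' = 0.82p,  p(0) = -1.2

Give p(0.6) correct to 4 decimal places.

-1.9085

Euler: p_{n+1} = p_n + h·f(x_n, p_n).
x=0.000000, p=-1.200000: f=-0.984000 → p ← -1.200000 + 0.15·(-0.984000) = -1.347600
x=0.150000, p=-1.347600: f=-1.105032 → p ← -1.347600 + 0.15·(-1.105032) = -1.513355
x=0.300000, p=-1.513355: f=-1.240951 → p ← -1.513355 + 0.15·(-1.240951) = -1.699497
x=0.450000, p=-1.699497: f=-1.393588 → p ← -1.699497 + 0.15·(-1.393588) = -1.908536
p(0.6) ≈ -1.9085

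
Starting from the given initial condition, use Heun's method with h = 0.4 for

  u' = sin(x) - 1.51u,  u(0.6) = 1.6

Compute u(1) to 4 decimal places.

1.1385

Heun: k1 = f(x_n, u_n); k2 = f(x_n + h, u_n + h·k1); u_{n+1} = u_n + (h/2)·(k1 + k2).
x=0.600000, u=1.600000:
  k1 = f(0.600000, 1.600000) = -1.851358
  k2 = f(1.000000, 0.859457) = -0.456309
  u ← 1.600000 + (0.4/2)·(-1.851358 + (-0.456309)) = 1.138467
u(1) ≈ 1.1385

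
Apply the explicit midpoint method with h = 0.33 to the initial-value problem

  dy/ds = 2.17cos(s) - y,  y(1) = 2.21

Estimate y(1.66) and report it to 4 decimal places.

1.3445

Midpoint: k1 = f(s_n, y_n); k2 = f(s_n + h/2, y_n + (h/2)·k1); y_{n+1} = y_n + h·k2.
s=1.000000, y=2.210000:
  k1 = f(1.000000, 2.210000) = -1.037544
  k2 = f(1.165000, 2.038805) = -1.182197
  y ← 2.210000 + 0.33·(-1.182197) = 1.819875
s=1.330000, y=1.819875:
  k1 = f(1.330000, 1.819875) = -1.302382
  k2 = f(1.495000, 1.604982) = -1.440662
  y ← 1.819875 + 0.33·(-1.440662) = 1.344457
y(1.66) ≈ 1.3445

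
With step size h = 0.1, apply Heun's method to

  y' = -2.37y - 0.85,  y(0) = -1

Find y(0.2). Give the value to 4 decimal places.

Heun: k1 = f(t_n, y_n); k2 = f(t_n + h, y_n + h·k1); y_{n+1} = y_n + (h/2)·(k1 + k2).
t=0.000000, y=-1.000000:
  k1 = f(0.000000, -1.000000) = 1.520000
  k2 = f(0.100000, -0.848000) = 1.159760
  y ← -1.000000 + (0.1/2)·(1.520000 + 1.159760) = -0.866012
t=0.100000, y=-0.866012:
  k1 = f(0.100000, -0.866012) = 1.202448
  k2 = f(0.200000, -0.745767) = 0.917468
  y ← -0.866012 + (0.1/2)·(1.202448 + 0.917468) = -0.760016
y(0.2) ≈ -0.7600

-0.7600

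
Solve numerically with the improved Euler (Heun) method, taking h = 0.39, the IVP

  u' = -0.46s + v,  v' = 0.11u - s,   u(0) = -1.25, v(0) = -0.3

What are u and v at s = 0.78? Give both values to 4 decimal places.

-1.7274, -0.7260

Heun on (u,v): k1 = f(s_n, state_n); k2 = f(s_n + h, state_n + h·k1); state_{n+1} = state_n + (h/2)·(k1 + k2).
0.000000: (-1.250000, -0.300000)
  k1 = (-0.300000, -0.137500)
  predictor → (-1.367000, -0.353625)
  k2 = (-0.533025, -0.540370)
  → (-1.412440, -0.432185)
0.390000: (-1.412440, -0.432185)
  k1 = (-0.611585, -0.545368)
  predictor → (-1.650958, -0.644878)
  k2 = (-1.003678, -0.961605)
  → (-1.727416, -0.726045)
(u(0.78), v(0.78)) ≈ (-1.7274, -0.7260)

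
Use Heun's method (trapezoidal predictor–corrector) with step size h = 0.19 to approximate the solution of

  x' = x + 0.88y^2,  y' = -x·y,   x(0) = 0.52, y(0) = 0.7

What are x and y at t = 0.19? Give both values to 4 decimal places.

Heun on (x,y): k1 = f(t_n, state_n); k2 = f(t_n + h, state_n + h·k1); state_{n+1} = state_n + (h/2)·(k1 + k2).
0.000000: (0.520000, 0.700000)
  k1 = (0.951200, -0.364000)
  predictor → (0.700728, 0.630840)
  k2 = (1.050932, -0.442047)
  → (0.710203, 0.623426)
(x(0.19), y(0.19)) ≈ (0.7102, 0.6234)

0.7102, 0.6234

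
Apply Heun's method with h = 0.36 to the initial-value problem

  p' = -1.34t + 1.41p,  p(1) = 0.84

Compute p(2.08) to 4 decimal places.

-0.7865

Heun: k1 = f(t_n, p_n); k2 = f(t_n + h, p_n + h·k1); p_{n+1} = p_n + (h/2)·(k1 + k2).
t=1.000000, p=0.840000:
  k1 = f(1.000000, 0.840000) = -0.155600
  k2 = f(1.360000, 0.783984) = -0.716983
  p ← 0.840000 + (0.36/2)·(-0.155600 + (-0.716983)) = 0.682935
t=1.360000, p=0.682935:
  k1 = f(1.360000, 0.682935) = -0.859461
  k2 = f(1.720000, 0.373529) = -1.778124
  p ← 0.682935 + (0.36/2)·(-0.859461 + (-1.778124)) = 0.208170
t=1.720000, p=0.208170:
  k1 = f(1.720000, 0.208170) = -2.011281
  k2 = f(2.080000, -0.515891) = -3.514607
  p ← 0.208170 + (0.36/2)·(-2.011281 + (-3.514607)) = -0.786490
p(2.08) ≈ -0.7865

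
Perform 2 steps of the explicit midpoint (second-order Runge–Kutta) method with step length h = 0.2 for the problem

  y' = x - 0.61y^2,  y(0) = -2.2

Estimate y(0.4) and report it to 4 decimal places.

Midpoint: k1 = f(x_n, y_n); k2 = f(x_n + h/2, y_n + (h/2)·k1); y_{n+1} = y_n + h·k2.
x=0.000000, y=-2.200000:
  k1 = f(0.000000, -2.200000) = -2.952400
  k2 = f(0.100000, -2.495240) = -3.697996
  y ← -2.200000 + 0.2·(-3.697996) = -2.939599
x=0.200000, y=-2.939599:
  k1 = f(0.200000, -2.939599) = -5.071158
  k2 = f(0.300000, -3.446715) = -6.946705
  y ← -2.939599 + 0.2·(-6.946705) = -4.328940
y(0.4) ≈ -4.3289

-4.3289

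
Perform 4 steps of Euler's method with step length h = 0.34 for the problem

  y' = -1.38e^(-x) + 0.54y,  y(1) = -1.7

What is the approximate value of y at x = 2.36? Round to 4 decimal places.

-3.9604

Euler: y_{n+1} = y_n + h·f(x_n, y_n).
x=1.000000, y=-1.700000: f=-1.425674 → y ← -1.700000 + 0.34·(-1.425674) = -2.184729
x=1.340000, y=-2.184729: f=-1.541101 → y ← -2.184729 + 0.34·(-1.541101) = -2.708703
x=1.680000, y=-2.708703: f=-1.719896 → y ← -2.708703 + 0.34·(-1.719896) = -3.293468
x=2.020000, y=-3.293468: f=-1.961537 → y ← -3.293468 + 0.34·(-1.961537) = -3.960391
y(2.36) ≈ -3.9604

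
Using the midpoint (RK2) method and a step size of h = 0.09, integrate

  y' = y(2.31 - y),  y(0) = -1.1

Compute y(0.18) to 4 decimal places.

-2.1575

Midpoint: k1 = f(x_n, y_n); k2 = f(x_n + h/2, y_n + (h/2)·k1); y_{n+1} = y_n + h·k2.
x=0.000000, y=-1.100000:
  k1 = f(0.000000, -1.100000) = -3.751000
  k2 = f(0.045000, -1.268795) = -4.540757
  y ← -1.100000 + 0.09·(-4.540757) = -1.508668
x=0.090000, y=-1.508668:
  k1 = f(0.090000, -1.508668) = -5.761103
  k2 = f(0.135000, -1.767918) = -7.209423
  y ← -1.508668 + 0.09·(-7.209423) = -2.157516
y(0.18) ≈ -2.1575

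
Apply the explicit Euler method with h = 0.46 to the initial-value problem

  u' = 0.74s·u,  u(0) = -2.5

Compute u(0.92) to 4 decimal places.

-2.8915

Euler: u_{n+1} = u_n + h·f(s_n, u_n).
s=0.000000, u=-2.500000: f=0.000000 → u ← -2.500000 + 0.46·0.000000 = -2.500000
s=0.460000, u=-2.500000: f=-0.851000 → u ← -2.500000 + 0.46·(-0.851000) = -2.891460
u(0.92) ≈ -2.8915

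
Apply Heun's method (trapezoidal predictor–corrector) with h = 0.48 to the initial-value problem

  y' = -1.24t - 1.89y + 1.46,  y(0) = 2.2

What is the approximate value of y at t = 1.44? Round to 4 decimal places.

Heun: k1 = f(t_n, y_n); k2 = f(t_n + h, y_n + h·k1); y_{n+1} = y_n + (h/2)·(k1 + k2).
t=0.000000, y=2.200000:
  k1 = f(0.000000, 2.200000) = -2.698000
  k2 = f(0.480000, 0.904960) = -0.845574
  y ← 2.200000 + (0.48/2)·(-2.698000 + (-0.845574)) = 1.349542
t=0.480000, y=1.349542:
  k1 = f(0.480000, 1.349542) = -1.685835
  k2 = f(0.960000, 0.540342) = -0.751645
  y ← 1.349542 + (0.48/2)·(-1.685835 + (-0.751645)) = 0.764547
t=0.960000, y=0.764547:
  k1 = f(0.960000, 0.764547) = -1.175394
  k2 = f(1.440000, 0.200358) = -0.704277
  y ← 0.764547 + (0.48/2)·(-1.175394 + (-0.704277)) = 0.313426
y(1.44) ≈ 0.3134

0.3134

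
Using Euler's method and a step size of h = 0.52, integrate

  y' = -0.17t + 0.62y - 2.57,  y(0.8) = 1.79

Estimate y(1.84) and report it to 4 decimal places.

-0.1836

Euler: y_{n+1} = y_n + h·f(t_n, y_n).
t=0.800000, y=1.790000: f=-1.596200 → y ← 1.790000 + 0.52·(-1.596200) = 0.959976
t=1.320000, y=0.959976: f=-2.199215 → y ← 0.959976 + 0.52·(-2.199215) = -0.183616
y(1.84) ≈ -0.1836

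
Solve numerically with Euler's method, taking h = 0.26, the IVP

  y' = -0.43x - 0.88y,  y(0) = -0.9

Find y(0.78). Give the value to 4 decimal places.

Euler: y_{n+1} = y_n + h·f(x_n, y_n).
x=0.000000, y=-0.900000: f=0.792000 → y ← -0.900000 + 0.26·0.792000 = -0.694080
x=0.260000, y=-0.694080: f=0.498990 → y ← -0.694080 + 0.26·0.498990 = -0.564342
x=0.520000, y=-0.564342: f=0.273021 → y ← -0.564342 + 0.26·0.273021 = -0.493357
y(0.78) ≈ -0.4934

-0.4934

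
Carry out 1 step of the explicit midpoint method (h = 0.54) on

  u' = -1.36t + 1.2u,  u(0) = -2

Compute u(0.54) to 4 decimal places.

Midpoint: k1 = f(t_n, u_n); k2 = f(t_n + h/2, u_n + (h/2)·k1); u_{n+1} = u_n + h·k2.
t=0.000000, u=-2.000000:
  k1 = f(0.000000, -2.000000) = -2.400000
  k2 = f(0.270000, -2.648000) = -3.544800
  u ← -2.000000 + 0.54·(-3.544800) = -3.914192
u(0.54) ≈ -3.9142

-3.9142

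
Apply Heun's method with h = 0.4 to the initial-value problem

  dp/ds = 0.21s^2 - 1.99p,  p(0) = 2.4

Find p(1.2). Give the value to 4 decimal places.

Heun: k1 = f(s_n, p_n); k2 = f(s_n + h, p_n + h·k1); p_{n+1} = p_n + (h/2)·(k1 + k2).
s=0.000000, p=2.400000:
  k1 = f(0.000000, 2.400000) = -4.776000
  k2 = f(0.400000, 0.489600) = -0.940704
  p ← 2.400000 + (0.4/2)·(-4.776000 + (-0.940704)) = 1.256659
s=0.400000, p=1.256659:
  k1 = f(0.400000, 1.256659) = -2.467152
  k2 = f(0.800000, 0.269798) = -0.402499
  p ← 1.256659 + (0.4/2)·(-2.467152 + (-0.402499)) = 0.682729
s=0.800000, p=0.682729:
  k1 = f(0.800000, 0.682729) = -1.224231
  k2 = f(1.200000, 0.193037) = -0.081743
  p ← 0.682729 + (0.4/2)·(-1.224231 + (-0.081743)) = 0.421534
p(1.2) ≈ 0.4215

0.4215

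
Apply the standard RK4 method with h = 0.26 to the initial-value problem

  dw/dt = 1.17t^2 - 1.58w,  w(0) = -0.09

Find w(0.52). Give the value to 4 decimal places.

0.0057

RK4: k1 = f(t_n, w_n); k2 = f(t_n + h/2, w_n + (h/2)·k1); k3 = f(t_n + h/2, w_n + (h/2)·k2); k4 = f(t_n + h, w_n + h·k3); w_{n+1} = w_n + (h/6)·(k1 + 2k2 + 2k3 + k4).
t=0.000000, w=-0.090000:
  k1 = f(0.000000, -0.090000) = 0.142200
  k2 = f(0.130000, -0.071514) = 0.132765
  k3 = f(0.130000, -0.072741) = 0.134703
  k4 = f(0.260000, -0.054977) = 0.165956
  w ← -0.090000 + (0.26/6)·(k1 + 2k2 + 2k3 + k4) = -0.053466
t=0.260000, w=-0.053466:
  k1 = f(0.260000, -0.053466) = 0.163568
  k2 = f(0.390000, -0.032202) = 0.228836
  k3 = f(0.390000, -0.023717) = 0.215430
  k4 = f(0.520000, 0.002546) = 0.312346
  w ← -0.053466 + (0.26/6)·(k1 + 2k2 + 2k3 + k4) = 0.005660
w(0.52) ≈ 0.0057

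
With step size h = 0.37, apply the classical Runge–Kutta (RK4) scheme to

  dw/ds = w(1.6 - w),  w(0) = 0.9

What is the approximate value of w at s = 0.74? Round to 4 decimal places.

RK4: k1 = f(s_n, w_n); k2 = f(s_n + h/2, w_n + (h/2)·k1); k3 = f(s_n + h/2, w_n + (h/2)·k2); k4 = f(s_n + h, w_n + h·k3); w_{n+1} = w_n + (h/6)·(k1 + 2k2 + 2k3 + k4).
s=0.000000, w=0.900000:
  k1 = f(0.000000, 0.900000) = 0.630000
  k2 = f(0.185000, 1.016550) = 0.593106
  k3 = f(0.185000, 1.009725) = 0.596016
  k4 = f(0.370000, 1.120526) = 0.537263
  w ← 0.900000 + (0.37/6)·(k1 + 2k2 + 2k3 + k4) = 1.118640
s=0.370000, w=1.118640:
  k1 = f(0.370000, 1.118640) = 0.538469
  k2 = f(0.555000, 1.218256) = 0.465062
  k3 = f(0.555000, 1.204676) = 0.476237
  k4 = f(0.740000, 1.294847) = 0.395126
  w ← 1.118640 + (0.37/6)·(k1 + 2k2 + 2k3 + k4) = 1.292305
w(0.74) ≈ 1.2923

1.2923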